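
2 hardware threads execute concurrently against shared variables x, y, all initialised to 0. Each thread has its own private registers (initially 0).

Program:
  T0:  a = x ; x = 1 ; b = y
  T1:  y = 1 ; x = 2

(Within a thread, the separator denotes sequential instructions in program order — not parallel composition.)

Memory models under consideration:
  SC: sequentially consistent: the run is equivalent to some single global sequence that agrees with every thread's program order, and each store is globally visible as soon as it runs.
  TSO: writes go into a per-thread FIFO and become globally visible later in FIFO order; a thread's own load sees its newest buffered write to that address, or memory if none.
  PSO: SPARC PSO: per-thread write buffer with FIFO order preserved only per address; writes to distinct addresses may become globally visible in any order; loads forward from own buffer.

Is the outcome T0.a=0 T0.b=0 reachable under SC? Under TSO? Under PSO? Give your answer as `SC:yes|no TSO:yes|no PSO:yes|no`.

outcome vector order: (T0.a,T0.b)
SC: 3 outcomes — {(0,0); (0,1); (2,1)}
TSO: 3 outcomes — {(0,0); (0,1); (2,1)}
PSO: 4 outcomes — {(0,0); (0,1); (2,0); (2,1)}
target (0,0) ∈ {SC,TSO,PSO}

SC:yes TSO:yes PSO:yes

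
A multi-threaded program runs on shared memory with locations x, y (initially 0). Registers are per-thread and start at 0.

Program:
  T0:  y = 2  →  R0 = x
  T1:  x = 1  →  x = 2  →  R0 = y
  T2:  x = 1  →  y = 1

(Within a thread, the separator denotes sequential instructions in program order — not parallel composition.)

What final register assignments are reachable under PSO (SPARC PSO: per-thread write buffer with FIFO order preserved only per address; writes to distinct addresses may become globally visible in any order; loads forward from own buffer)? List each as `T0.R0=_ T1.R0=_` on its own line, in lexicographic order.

outcome vector order: (T0.R0,T1.R0)
|PSO outcomes| = 9

T0.R0=0 T1.R0=0
T0.R0=0 T1.R0=1
T0.R0=0 T1.R0=2
T0.R0=1 T1.R0=0
T0.R0=1 T1.R0=1
T0.R0=1 T1.R0=2
T0.R0=2 T1.R0=0
T0.R0=2 T1.R0=1
T0.R0=2 T1.R0=2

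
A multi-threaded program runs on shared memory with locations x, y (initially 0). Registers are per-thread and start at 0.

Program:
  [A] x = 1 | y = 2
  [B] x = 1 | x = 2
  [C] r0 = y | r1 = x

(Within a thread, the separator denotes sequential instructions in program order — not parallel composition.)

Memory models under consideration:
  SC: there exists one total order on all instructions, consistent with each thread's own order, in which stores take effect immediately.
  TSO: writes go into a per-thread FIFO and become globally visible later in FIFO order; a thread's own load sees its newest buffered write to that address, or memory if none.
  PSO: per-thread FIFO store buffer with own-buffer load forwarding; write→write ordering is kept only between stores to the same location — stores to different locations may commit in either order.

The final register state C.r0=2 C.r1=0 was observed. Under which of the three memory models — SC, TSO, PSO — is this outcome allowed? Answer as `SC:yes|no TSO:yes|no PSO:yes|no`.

outcome vector order: (C.r0,C.r1)
SC (5): 00 01 02 21 22
TSO (5): 00 01 02 21 22
PSO (6): 00 01 02 20 21 22
target 20 ∈ {PSO}

SC:no TSO:no PSO:yes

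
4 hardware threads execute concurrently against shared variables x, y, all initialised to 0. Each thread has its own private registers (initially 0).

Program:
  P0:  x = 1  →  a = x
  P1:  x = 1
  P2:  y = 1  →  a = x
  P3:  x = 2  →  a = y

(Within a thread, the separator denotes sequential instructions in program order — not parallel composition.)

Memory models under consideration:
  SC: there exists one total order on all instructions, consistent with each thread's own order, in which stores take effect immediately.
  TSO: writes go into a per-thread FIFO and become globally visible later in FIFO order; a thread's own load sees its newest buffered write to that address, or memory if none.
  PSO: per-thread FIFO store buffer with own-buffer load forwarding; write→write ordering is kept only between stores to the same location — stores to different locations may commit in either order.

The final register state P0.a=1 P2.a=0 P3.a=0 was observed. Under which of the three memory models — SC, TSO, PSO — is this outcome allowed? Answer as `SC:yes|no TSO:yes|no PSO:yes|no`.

outcome vector order: (P0.a,P2.a,P3.a)
[SC] allowed = {1/0/1; 1/1/0; 1/1/1; 1/2/0; 1/2/1; 2/0/1; 2/1/0; 2/1/1; 2/2/0; 2/2/1}
[TSO] allowed = {1/0/0; 1/0/1; 1/1/0; 1/1/1; 1/2/0; 1/2/1; 2/0/0; 2/0/1; 2/1/0; 2/1/1; 2/2/0; 2/2/1}
[PSO] allowed = {1/0/0; 1/0/1; 1/1/0; 1/1/1; 1/2/0; 1/2/1; 2/0/0; 2/0/1; 2/1/0; 2/1/1; 2/2/0; 2/2/1}
target 1/0/0 ∈ {TSO,PSO}

SC:no TSO:yes PSO:yes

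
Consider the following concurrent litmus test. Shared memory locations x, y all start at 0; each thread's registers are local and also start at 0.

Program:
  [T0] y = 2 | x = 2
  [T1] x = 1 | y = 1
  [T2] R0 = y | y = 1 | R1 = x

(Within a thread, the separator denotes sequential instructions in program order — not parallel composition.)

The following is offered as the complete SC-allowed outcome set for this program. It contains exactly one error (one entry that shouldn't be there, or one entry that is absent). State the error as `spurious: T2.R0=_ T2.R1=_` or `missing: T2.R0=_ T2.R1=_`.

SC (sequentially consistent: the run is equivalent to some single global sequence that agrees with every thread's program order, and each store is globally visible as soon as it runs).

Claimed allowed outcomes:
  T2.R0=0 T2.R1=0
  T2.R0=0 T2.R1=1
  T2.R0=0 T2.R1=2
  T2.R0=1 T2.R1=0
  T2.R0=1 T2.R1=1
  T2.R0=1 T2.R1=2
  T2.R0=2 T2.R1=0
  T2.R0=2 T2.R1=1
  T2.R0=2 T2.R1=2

outcome vector order: (T2.R0,T2.R1)
under SC → 0/0 0/1 0/2 1/1 1/2 2/0 2/1 2/2
claimed∖SC = {1/0}

spurious: T2.R0=1 T2.R1=0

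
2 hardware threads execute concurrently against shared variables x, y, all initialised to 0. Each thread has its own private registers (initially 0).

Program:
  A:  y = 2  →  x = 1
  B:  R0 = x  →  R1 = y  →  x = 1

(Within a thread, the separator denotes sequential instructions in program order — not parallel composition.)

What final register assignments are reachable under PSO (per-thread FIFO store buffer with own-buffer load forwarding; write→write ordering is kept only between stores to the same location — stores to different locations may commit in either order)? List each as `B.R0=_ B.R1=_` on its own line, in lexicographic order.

outcome vector order: (B.R0,B.R1)
|PSO outcomes| = 4

B.R0=0 B.R1=0
B.R0=0 B.R1=2
B.R0=1 B.R1=0
B.R0=1 B.R1=2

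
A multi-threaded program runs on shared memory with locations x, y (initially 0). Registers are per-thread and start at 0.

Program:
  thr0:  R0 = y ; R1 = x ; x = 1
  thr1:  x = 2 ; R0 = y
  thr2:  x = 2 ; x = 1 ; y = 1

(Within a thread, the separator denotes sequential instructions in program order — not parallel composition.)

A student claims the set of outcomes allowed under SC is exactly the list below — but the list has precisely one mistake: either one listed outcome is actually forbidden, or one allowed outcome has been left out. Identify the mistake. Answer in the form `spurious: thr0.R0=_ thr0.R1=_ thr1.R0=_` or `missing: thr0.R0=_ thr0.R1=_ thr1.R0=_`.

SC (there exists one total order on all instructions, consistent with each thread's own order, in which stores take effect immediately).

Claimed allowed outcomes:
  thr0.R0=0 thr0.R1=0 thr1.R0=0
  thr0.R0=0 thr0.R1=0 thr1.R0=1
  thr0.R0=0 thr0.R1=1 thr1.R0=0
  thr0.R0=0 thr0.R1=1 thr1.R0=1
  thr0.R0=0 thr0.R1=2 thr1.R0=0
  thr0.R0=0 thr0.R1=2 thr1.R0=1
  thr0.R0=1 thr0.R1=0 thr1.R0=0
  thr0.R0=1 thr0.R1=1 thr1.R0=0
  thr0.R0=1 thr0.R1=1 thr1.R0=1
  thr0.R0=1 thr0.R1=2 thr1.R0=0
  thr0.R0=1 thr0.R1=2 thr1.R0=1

spurious: thr0.R0=1 thr0.R1=0 thr1.R0=0

outcome vector order: (thr0.R0,thr0.R1,thr1.R0)
SC: 10 outcomes — {<0 0 0>, <0 0 1>, <0 1 0>, <0 1 1>, <0 2 0>, <0 2 1>, <1 1 0>, <1 1 1>, <1 2 0>, <1 2 1>}
claimed∖SC = {<1 0 0>}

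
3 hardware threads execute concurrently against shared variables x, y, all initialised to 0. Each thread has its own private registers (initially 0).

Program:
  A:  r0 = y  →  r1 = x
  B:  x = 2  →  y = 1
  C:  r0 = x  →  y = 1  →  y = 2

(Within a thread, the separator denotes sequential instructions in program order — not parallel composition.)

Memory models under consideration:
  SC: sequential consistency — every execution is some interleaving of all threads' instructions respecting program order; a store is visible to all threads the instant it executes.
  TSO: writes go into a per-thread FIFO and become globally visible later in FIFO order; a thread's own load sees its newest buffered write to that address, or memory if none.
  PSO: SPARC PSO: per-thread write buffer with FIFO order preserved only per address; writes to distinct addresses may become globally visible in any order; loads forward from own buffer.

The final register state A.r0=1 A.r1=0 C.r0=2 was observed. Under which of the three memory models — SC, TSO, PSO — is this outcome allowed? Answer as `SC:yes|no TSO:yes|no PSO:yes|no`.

outcome vector order: (A.r0,A.r1,C.r0)
SC (10): 000; 002; 020; 022; 100; 120; 122; 200; 220; 222
TSO (10): 000; 002; 020; 022; 100; 120; 122; 200; 220; 222
PSO (11): 000; 002; 020; 022; 100; 102; 120; 122; 200; 220; 222
target 102 ∈ {PSO}

SC:no TSO:no PSO:yes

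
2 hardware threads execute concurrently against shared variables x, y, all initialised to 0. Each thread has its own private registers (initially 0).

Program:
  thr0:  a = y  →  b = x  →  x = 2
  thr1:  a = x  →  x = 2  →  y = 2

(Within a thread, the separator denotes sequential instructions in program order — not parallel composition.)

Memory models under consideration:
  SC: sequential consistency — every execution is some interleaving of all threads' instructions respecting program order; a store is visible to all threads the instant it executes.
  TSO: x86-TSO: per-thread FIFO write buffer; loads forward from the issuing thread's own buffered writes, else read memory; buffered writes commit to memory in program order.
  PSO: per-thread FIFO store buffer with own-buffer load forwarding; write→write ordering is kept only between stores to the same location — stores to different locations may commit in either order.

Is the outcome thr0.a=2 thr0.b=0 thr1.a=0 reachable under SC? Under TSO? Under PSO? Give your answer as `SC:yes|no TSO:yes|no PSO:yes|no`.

SC:no TSO:no PSO:yes

outcome vector order: (thr0.a,thr0.b,thr1.a)
SC (4): 000 002 020 220
TSO (4): 000 002 020 220
PSO (5): 000 002 020 200 220
target 200 ∈ {PSO}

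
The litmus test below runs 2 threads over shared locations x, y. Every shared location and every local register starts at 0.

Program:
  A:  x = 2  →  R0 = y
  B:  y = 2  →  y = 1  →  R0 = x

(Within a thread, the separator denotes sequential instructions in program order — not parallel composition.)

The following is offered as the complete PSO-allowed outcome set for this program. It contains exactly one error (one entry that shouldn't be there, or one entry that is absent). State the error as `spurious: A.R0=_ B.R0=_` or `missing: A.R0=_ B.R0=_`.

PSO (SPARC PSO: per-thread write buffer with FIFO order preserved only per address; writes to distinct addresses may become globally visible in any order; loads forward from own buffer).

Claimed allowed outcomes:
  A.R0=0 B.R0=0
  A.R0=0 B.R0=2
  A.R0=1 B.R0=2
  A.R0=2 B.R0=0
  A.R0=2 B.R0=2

missing: A.R0=1 B.R0=0

outcome vector order: (A.R0,B.R0)
PSO: 6 outcomes — {<0 0> <0 2> <1 0> <1 2> <2 0> <2 2>}
PSO∖claimed = {<1 0>}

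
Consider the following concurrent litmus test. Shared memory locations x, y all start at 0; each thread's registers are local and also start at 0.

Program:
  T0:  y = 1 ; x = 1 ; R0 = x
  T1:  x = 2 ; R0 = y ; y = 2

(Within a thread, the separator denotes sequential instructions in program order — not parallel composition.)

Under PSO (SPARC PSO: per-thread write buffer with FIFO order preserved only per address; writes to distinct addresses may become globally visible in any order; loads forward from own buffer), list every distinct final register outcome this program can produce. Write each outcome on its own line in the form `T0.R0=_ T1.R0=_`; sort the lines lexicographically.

T0.R0=1 T1.R0=0
T0.R0=1 T1.R0=1
T0.R0=2 T1.R0=0
T0.R0=2 T1.R0=1

outcome vector order: (T0.R0,T1.R0)
|PSO outcomes| = 4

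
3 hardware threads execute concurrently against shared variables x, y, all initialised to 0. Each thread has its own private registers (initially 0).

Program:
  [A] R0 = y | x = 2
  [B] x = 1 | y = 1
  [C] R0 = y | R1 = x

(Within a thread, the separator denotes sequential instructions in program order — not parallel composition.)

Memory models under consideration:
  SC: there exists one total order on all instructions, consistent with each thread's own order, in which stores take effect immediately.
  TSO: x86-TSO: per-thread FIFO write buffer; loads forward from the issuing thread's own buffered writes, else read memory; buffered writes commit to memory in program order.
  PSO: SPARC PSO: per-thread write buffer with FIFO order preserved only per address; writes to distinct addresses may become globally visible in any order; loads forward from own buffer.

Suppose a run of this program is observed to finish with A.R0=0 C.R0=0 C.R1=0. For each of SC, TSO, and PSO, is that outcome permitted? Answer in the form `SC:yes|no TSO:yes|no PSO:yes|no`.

SC:yes TSO:yes PSO:yes

outcome vector order: (A.R0,C.R0,C.R1)
[SC] allowed = {<0 0 0>, <0 0 1>, <0 0 2>, <0 1 1>, <0 1 2>, <1 0 0>, <1 0 1>, <1 0 2>, <1 1 1>, <1 1 2>}
[TSO] allowed = {<0 0 0>, <0 0 1>, <0 0 2>, <0 1 1>, <0 1 2>, <1 0 0>, <1 0 1>, <1 0 2>, <1 1 1>, <1 1 2>}
[PSO] allowed = {<0 0 0>, <0 0 1>, <0 0 2>, <0 1 0>, <0 1 1>, <0 1 2>, <1 0 0>, <1 0 1>, <1 0 2>, <1 1 0>, <1 1 1>, <1 1 2>}
target <0 0 0> ∈ {SC,TSO,PSO}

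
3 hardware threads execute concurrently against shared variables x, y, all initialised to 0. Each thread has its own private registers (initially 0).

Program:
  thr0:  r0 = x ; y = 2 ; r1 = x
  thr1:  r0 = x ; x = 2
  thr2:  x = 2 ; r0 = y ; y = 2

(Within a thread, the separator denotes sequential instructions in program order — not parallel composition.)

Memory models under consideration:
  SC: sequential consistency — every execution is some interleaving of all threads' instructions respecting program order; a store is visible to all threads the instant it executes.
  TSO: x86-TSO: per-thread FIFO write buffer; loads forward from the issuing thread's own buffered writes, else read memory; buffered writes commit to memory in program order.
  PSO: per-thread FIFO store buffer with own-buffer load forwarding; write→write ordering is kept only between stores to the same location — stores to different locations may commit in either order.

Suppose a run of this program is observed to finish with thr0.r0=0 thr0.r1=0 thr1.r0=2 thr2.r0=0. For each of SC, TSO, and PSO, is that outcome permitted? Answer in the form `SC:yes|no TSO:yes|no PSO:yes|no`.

SC:no TSO:yes PSO:yes

outcome vector order: (thr0.r0,thr0.r1,thr1.r0,thr2.r0)
under SC → 0/0/0/2, 0/0/2/2, 0/2/0/0, 0/2/0/2, 0/2/2/0, 0/2/2/2, 2/2/0/0, 2/2/0/2, 2/2/2/0, 2/2/2/2
under TSO → 0/0/0/0, 0/0/0/2, 0/0/2/0, 0/0/2/2, 0/2/0/0, 0/2/0/2, 0/2/2/0, 0/2/2/2, 2/2/0/0, 2/2/0/2, 2/2/2/0, 2/2/2/2
under PSO → 0/0/0/0, 0/0/0/2, 0/0/2/0, 0/0/2/2, 0/2/0/0, 0/2/0/2, 0/2/2/0, 0/2/2/2, 2/2/0/0, 2/2/0/2, 2/2/2/0, 2/2/2/2
target 0/0/2/0 ∈ {TSO,PSO}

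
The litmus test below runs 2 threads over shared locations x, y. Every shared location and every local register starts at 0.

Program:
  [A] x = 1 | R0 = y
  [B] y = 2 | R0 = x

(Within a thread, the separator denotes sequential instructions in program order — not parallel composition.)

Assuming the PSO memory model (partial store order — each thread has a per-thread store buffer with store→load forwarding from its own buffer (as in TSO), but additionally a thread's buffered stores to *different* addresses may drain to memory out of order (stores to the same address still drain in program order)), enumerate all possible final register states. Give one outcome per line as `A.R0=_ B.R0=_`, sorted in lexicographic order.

A.R0=0 B.R0=0
A.R0=0 B.R0=1
A.R0=2 B.R0=0
A.R0=2 B.R0=1

outcome vector order: (A.R0,B.R0)
|PSO outcomes| = 4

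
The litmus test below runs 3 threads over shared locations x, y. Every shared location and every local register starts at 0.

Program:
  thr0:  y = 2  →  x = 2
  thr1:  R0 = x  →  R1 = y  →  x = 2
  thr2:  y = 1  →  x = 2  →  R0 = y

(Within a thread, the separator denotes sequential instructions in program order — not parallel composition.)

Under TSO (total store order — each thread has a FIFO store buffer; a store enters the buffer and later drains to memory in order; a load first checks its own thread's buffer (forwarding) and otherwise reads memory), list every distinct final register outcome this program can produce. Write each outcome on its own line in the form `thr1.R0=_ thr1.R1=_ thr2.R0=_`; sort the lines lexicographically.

outcome vector order: (thr1.R0,thr1.R1,thr2.R0)
|TSO outcomes| = 10

thr1.R0=0 thr1.R1=0 thr2.R0=1
thr1.R0=0 thr1.R1=0 thr2.R0=2
thr1.R0=0 thr1.R1=1 thr2.R0=1
thr1.R0=0 thr1.R1=1 thr2.R0=2
thr1.R0=0 thr1.R1=2 thr2.R0=1
thr1.R0=0 thr1.R1=2 thr2.R0=2
thr1.R0=2 thr1.R1=1 thr2.R0=1
thr1.R0=2 thr1.R1=1 thr2.R0=2
thr1.R0=2 thr1.R1=2 thr2.R0=1
thr1.R0=2 thr1.R1=2 thr2.R0=2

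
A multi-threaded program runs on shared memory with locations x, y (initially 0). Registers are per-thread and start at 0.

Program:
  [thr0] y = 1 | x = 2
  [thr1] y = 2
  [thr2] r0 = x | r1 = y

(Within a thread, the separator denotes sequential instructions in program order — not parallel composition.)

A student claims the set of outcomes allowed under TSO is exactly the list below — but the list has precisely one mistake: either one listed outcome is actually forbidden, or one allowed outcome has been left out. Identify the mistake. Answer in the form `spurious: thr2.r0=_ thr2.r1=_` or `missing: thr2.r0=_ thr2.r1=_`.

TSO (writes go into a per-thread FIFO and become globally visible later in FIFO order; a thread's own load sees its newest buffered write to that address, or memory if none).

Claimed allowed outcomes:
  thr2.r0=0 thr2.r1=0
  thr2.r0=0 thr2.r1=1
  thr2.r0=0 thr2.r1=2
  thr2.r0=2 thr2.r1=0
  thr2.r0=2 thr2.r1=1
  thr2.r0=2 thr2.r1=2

spurious: thr2.r0=2 thr2.r1=0

outcome vector order: (thr2.r0,thr2.r1)
[TSO] allowed = {00; 01; 02; 21; 22}
claimed∖TSO = {20}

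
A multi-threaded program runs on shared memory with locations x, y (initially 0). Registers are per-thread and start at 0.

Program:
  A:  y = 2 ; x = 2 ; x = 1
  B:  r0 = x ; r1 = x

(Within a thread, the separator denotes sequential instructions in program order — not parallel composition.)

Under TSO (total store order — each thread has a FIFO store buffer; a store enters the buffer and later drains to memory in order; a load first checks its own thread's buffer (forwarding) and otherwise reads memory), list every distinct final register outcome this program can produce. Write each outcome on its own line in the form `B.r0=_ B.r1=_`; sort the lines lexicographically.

B.r0=0 B.r1=0
B.r0=0 B.r1=1
B.r0=0 B.r1=2
B.r0=1 B.r1=1
B.r0=2 B.r1=1
B.r0=2 B.r1=2

outcome vector order: (B.r0,B.r1)
|TSO outcomes| = 6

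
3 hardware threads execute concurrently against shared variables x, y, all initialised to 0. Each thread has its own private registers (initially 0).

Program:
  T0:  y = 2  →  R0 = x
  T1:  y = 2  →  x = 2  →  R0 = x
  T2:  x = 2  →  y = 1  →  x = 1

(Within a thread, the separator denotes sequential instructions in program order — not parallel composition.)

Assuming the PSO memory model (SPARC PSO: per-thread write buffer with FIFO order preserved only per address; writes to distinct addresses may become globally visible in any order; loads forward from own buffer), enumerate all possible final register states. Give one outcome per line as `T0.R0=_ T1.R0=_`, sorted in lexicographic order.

outcome vector order: (T0.R0,T1.R0)
|PSO outcomes| = 6

T0.R0=0 T1.R0=1
T0.R0=0 T1.R0=2
T0.R0=1 T1.R0=1
T0.R0=1 T1.R0=2
T0.R0=2 T1.R0=1
T0.R0=2 T1.R0=2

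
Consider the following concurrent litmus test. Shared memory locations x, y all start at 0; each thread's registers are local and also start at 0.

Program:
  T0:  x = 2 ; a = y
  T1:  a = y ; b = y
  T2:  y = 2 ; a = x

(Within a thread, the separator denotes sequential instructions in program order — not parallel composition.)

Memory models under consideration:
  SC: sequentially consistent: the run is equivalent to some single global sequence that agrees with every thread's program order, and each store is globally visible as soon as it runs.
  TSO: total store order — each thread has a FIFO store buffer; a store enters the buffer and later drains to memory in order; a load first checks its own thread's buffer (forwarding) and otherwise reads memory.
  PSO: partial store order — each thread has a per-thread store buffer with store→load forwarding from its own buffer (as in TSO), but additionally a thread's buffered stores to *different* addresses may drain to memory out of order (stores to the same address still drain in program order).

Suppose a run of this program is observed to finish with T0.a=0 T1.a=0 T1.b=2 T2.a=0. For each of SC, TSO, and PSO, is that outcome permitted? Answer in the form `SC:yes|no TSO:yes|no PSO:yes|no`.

SC:no TSO:yes PSO:yes

outcome vector order: (T0.a,T1.a,T1.b,T2.a)
SC (9): (0,0,0,2) (0,0,2,2) (0,2,2,2) (2,0,0,0) (2,0,0,2) (2,0,2,0) (2,0,2,2) (2,2,2,0) (2,2,2,2)
TSO (12): (0,0,0,0) (0,0,0,2) (0,0,2,0) (0,0,2,2) (0,2,2,0) (0,2,2,2) (2,0,0,0) (2,0,0,2) (2,0,2,0) (2,0,2,2) (2,2,2,0) (2,2,2,2)
PSO (12): (0,0,0,0) (0,0,0,2) (0,0,2,0) (0,0,2,2) (0,2,2,0) (0,2,2,2) (2,0,0,0) (2,0,0,2) (2,0,2,0) (2,0,2,2) (2,2,2,0) (2,2,2,2)
target (0,0,2,0) ∈ {TSO,PSO}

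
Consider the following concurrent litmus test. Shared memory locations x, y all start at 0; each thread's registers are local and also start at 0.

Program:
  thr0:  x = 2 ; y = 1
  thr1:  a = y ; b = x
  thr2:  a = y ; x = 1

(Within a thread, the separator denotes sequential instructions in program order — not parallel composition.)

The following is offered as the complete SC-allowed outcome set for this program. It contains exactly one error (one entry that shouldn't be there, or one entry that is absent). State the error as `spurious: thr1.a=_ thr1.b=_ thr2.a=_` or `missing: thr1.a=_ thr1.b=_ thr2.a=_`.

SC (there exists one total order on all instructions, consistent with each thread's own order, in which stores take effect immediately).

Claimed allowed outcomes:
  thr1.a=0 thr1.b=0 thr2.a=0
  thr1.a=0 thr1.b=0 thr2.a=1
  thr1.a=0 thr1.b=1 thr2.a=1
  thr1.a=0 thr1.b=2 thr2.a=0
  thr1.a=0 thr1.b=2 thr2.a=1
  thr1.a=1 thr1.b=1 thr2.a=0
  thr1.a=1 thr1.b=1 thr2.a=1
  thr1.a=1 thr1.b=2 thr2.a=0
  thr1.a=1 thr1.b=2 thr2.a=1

outcome vector order: (thr1.a,thr1.b,thr2.a)
SC: 10 outcomes — {0/0/0; 0/0/1; 0/1/0; 0/1/1; 0/2/0; 0/2/1; 1/1/0; 1/1/1; 1/2/0; 1/2/1}
SC∖claimed = {0/1/0}

missing: thr1.a=0 thr1.b=1 thr2.a=0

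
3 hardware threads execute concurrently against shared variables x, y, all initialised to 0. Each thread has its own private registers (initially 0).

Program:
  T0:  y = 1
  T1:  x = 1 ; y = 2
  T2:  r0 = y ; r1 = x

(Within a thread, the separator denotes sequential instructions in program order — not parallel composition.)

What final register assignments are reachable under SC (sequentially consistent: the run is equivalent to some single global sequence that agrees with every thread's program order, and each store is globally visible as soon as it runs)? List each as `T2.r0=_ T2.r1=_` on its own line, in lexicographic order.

outcome vector order: (T2.r0,T2.r1)
|SC outcomes| = 5

T2.r0=0 T2.r1=0
T2.r0=0 T2.r1=1
T2.r0=1 T2.r1=0
T2.r0=1 T2.r1=1
T2.r0=2 T2.r1=1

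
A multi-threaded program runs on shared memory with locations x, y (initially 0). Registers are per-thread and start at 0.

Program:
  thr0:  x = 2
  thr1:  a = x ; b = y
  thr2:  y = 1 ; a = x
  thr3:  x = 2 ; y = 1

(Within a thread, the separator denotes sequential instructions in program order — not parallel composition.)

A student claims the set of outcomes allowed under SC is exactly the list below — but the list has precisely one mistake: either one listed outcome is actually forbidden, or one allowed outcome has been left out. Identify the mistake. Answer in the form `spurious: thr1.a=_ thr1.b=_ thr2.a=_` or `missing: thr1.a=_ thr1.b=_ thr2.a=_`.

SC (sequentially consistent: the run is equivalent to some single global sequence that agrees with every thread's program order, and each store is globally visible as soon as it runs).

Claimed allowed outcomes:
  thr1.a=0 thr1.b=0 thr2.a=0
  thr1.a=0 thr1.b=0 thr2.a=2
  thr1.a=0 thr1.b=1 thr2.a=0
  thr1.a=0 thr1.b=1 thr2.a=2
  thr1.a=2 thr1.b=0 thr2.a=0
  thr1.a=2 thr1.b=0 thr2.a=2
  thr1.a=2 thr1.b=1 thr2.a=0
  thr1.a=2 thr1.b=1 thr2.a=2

spurious: thr1.a=2 thr1.b=0 thr2.a=0

outcome vector order: (thr1.a,thr1.b,thr2.a)
SC: 7 outcomes — {<0 0 0> <0 0 2> <0 1 0> <0 1 2> <2 0 2> <2 1 0> <2 1 2>}
claimed∖SC = {<2 0 0>}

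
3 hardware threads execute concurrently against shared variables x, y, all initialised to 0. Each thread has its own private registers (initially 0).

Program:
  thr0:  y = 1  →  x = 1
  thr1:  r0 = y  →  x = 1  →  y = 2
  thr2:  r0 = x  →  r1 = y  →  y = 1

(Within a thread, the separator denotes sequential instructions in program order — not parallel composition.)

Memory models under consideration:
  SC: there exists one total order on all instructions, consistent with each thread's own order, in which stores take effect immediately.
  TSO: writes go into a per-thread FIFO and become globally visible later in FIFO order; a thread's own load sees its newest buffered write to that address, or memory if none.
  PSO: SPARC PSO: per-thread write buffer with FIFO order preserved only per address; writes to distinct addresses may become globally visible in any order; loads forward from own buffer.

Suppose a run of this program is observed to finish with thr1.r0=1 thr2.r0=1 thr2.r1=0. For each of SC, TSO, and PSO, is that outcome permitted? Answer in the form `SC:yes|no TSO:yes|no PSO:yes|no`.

SC:no TSO:no PSO:yes

outcome vector order: (thr1.r0,thr2.r0,thr2.r1)
under SC → 000 001 002 010 011 012 100 101 102 111 112
under TSO → 000 001 002 010 011 012 100 101 102 111 112
under PSO → 000 001 002 010 011 012 100 101 102 110 111 112
target 110 ∈ {PSO}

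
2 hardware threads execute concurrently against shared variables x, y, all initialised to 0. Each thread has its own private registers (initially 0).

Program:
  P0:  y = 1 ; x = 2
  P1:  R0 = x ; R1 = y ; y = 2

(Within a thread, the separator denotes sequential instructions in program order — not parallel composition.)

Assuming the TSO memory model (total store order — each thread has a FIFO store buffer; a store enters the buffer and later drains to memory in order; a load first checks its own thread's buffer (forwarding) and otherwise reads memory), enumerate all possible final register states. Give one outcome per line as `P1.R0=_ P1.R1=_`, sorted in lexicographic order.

outcome vector order: (P1.R0,P1.R1)
|TSO outcomes| = 3

P1.R0=0 P1.R1=0
P1.R0=0 P1.R1=1
P1.R0=2 P1.R1=1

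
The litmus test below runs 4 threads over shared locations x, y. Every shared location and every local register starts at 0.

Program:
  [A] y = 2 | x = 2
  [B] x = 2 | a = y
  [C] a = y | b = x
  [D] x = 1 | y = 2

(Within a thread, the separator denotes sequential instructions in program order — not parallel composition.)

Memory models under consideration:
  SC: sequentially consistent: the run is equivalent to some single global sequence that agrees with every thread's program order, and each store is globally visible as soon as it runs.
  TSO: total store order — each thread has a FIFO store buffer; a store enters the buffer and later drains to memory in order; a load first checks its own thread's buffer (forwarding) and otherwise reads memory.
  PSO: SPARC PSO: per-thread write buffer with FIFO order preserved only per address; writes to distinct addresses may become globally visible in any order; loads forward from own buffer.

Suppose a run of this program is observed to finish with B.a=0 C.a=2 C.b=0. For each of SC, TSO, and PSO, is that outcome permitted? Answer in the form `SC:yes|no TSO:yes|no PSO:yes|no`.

outcome vector order: (B.a,C.a,C.b)
SC (11): <0 0 0>; <0 0 1>; <0 0 2>; <0 2 1>; <0 2 2>; <2 0 0>; <2 0 1>; <2 0 2>; <2 2 0>; <2 2 1>; <2 2 2>
TSO (12): <0 0 0>; <0 0 1>; <0 0 2>; <0 2 0>; <0 2 1>; <0 2 2>; <2 0 0>; <2 0 1>; <2 0 2>; <2 2 0>; <2 2 1>; <2 2 2>
PSO (12): <0 0 0>; <0 0 1>; <0 0 2>; <0 2 0>; <0 2 1>; <0 2 2>; <2 0 0>; <2 0 1>; <2 0 2>; <2 2 0>; <2 2 1>; <2 2 2>
target <0 2 0> ∈ {TSO,PSO}

SC:no TSO:yes PSO:yes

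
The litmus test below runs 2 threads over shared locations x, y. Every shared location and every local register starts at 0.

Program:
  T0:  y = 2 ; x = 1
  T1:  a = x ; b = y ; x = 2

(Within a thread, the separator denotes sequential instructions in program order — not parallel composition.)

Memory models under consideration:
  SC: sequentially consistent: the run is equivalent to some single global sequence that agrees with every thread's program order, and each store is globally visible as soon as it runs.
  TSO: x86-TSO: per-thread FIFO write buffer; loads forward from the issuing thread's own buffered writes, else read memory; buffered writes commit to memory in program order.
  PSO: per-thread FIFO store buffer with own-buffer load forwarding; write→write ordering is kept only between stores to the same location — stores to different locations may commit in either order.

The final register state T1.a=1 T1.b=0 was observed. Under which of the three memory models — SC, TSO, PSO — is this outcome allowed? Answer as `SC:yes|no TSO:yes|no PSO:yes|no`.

outcome vector order: (T1.a,T1.b)
SC (3): (0,0), (0,2), (1,2)
TSO (3): (0,0), (0,2), (1,2)
PSO (4): (0,0), (0,2), (1,0), (1,2)
target (1,0) ∈ {PSO}

SC:no TSO:no PSO:yes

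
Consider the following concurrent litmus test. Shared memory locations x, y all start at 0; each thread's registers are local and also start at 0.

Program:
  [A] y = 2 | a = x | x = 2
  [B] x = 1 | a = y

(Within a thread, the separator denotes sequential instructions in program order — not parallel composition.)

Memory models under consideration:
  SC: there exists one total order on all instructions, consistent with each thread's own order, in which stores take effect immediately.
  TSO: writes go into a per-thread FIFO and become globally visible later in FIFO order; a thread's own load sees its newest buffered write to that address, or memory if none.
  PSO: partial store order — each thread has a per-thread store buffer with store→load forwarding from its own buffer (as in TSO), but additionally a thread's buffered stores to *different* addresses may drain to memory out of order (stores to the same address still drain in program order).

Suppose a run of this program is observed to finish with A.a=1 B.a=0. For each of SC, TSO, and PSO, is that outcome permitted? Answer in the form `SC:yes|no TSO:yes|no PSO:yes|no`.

outcome vector order: (A.a,B.a)
SC (3): (0,2), (1,0), (1,2)
TSO (4): (0,0), (0,2), (1,0), (1,2)
PSO (4): (0,0), (0,2), (1,0), (1,2)
target (1,0) ∈ {SC,TSO,PSO}

SC:yes TSO:yes PSO:yes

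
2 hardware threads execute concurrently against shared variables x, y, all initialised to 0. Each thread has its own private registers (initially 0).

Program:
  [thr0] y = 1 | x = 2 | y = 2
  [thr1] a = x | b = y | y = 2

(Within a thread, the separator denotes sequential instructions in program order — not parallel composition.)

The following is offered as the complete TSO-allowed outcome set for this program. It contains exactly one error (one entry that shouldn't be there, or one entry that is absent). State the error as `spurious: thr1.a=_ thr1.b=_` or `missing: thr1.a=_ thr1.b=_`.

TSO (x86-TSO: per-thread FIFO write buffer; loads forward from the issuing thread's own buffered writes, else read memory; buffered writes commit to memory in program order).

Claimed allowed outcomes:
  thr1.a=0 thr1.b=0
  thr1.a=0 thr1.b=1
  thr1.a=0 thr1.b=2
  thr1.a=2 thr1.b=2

missing: thr1.a=2 thr1.b=1

outcome vector order: (thr1.a,thr1.b)
[TSO] allowed = {00, 01, 02, 21, 22}
TSO∖claimed = {21}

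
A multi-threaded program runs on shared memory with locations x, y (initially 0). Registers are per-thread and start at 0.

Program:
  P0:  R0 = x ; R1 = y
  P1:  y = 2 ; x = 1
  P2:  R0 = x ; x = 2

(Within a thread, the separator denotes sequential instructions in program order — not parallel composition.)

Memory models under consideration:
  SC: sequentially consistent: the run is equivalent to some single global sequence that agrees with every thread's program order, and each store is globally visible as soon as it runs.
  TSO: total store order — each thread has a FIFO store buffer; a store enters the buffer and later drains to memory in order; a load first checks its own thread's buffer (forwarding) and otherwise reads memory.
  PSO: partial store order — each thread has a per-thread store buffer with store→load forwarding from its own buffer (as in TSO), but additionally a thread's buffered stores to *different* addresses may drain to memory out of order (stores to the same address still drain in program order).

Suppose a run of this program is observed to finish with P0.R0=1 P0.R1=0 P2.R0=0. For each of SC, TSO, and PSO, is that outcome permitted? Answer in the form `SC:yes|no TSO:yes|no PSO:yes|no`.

SC:no TSO:no PSO:yes

outcome vector order: (P0.R0,P0.R1,P2.R0)
SC: 9 outcomes — {(0,0,0) (0,0,1) (0,2,0) (0,2,1) (1,2,0) (1,2,1) (2,0,0) (2,2,0) (2,2,1)}
TSO: 9 outcomes — {(0,0,0) (0,0,1) (0,2,0) (0,2,1) (1,2,0) (1,2,1) (2,0,0) (2,2,0) (2,2,1)}
PSO: 12 outcomes — {(0,0,0) (0,0,1) (0,2,0) (0,2,1) (1,0,0) (1,0,1) (1,2,0) (1,2,1) (2,0,0) (2,0,1) (2,2,0) (2,2,1)}
target (1,0,0) ∈ {PSO}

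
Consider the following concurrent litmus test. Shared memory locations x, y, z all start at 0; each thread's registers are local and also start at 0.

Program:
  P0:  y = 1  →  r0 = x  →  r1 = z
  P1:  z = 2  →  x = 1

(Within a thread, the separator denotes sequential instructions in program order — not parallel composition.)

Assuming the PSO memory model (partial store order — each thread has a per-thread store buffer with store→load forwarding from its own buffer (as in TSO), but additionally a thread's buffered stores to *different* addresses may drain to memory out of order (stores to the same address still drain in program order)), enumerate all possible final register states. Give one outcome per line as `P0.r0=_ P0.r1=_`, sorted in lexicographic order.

outcome vector order: (P0.r0,P0.r1)
|PSO outcomes| = 4

P0.r0=0 P0.r1=0
P0.r0=0 P0.r1=2
P0.r0=1 P0.r1=0
P0.r0=1 P0.r1=2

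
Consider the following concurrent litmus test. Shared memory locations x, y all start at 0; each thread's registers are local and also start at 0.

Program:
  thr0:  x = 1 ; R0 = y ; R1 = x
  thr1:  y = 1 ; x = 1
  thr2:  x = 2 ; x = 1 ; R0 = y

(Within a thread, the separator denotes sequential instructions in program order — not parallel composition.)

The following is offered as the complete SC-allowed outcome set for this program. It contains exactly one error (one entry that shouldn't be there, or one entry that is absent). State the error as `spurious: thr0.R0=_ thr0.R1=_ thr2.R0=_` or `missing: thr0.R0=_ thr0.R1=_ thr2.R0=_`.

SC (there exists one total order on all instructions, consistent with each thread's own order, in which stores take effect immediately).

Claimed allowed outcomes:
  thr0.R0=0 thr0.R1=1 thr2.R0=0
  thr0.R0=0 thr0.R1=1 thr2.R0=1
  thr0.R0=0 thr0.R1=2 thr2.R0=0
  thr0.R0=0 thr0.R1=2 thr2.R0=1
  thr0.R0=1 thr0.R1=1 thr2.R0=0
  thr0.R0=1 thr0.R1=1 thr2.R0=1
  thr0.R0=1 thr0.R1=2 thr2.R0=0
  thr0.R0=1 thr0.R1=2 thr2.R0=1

outcome vector order: (thr0.R0,thr0.R1,thr2.R0)
SC: 7 outcomes — {<0 1 0>; <0 1 1>; <0 2 0>; <0 2 1>; <1 1 0>; <1 1 1>; <1 2 1>}
claimed∖SC = {<1 2 0>}

spurious: thr0.R0=1 thr0.R1=2 thr2.R0=0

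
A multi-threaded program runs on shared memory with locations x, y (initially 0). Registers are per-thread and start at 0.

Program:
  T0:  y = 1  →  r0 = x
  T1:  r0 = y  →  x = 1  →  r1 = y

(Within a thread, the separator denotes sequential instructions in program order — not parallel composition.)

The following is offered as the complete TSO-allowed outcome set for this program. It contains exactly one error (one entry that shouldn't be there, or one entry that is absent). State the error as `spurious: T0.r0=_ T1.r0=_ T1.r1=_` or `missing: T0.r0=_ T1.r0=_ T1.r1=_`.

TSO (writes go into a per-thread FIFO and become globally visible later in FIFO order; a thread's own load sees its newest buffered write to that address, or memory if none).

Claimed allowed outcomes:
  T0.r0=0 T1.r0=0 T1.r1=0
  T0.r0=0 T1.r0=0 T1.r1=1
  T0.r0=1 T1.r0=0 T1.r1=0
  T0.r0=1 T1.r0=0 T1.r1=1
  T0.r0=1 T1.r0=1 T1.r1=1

outcome vector order: (T0.r0,T1.r0,T1.r1)
TSO: 6 outcomes — {(0,0,0), (0,0,1), (0,1,1), (1,0,0), (1,0,1), (1,1,1)}
TSO∖claimed = {(0,1,1)}

missing: T0.r0=0 T1.r0=1 T1.r1=1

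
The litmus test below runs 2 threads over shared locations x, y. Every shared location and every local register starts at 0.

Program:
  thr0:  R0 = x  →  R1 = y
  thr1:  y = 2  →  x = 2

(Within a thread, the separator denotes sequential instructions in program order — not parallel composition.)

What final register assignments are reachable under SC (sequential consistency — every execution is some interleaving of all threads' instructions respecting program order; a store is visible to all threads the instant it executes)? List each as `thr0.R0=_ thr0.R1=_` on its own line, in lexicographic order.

thr0.R0=0 thr0.R1=0
thr0.R0=0 thr0.R1=2
thr0.R0=2 thr0.R1=2

outcome vector order: (thr0.R0,thr0.R1)
|SC outcomes| = 3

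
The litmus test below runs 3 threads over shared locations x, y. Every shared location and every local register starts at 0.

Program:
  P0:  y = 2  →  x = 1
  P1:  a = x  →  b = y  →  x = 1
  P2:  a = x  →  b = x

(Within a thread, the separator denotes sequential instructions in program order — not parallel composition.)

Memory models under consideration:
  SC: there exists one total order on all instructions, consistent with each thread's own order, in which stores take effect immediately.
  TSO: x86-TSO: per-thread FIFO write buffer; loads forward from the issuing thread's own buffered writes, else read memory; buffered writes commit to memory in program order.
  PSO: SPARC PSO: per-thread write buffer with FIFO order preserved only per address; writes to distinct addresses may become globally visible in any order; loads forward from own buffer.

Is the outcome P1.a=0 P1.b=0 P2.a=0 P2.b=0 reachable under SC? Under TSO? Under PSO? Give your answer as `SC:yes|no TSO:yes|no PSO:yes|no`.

outcome vector order: (P1.a,P1.b,P2.a,P2.b)
under SC → (0,0,0,0), (0,0,0,1), (0,0,1,1), (0,2,0,0), (0,2,0,1), (0,2,1,1), (1,2,0,0), (1,2,0,1), (1,2,1,1)
under TSO → (0,0,0,0), (0,0,0,1), (0,0,1,1), (0,2,0,0), (0,2,0,1), (0,2,1,1), (1,2,0,0), (1,2,0,1), (1,2,1,1)
under PSO → (0,0,0,0), (0,0,0,1), (0,0,1,1), (0,2,0,0), (0,2,0,1), (0,2,1,1), (1,0,0,0), (1,0,0,1), (1,0,1,1), (1,2,0,0), (1,2,0,1), (1,2,1,1)
target (0,0,0,0) ∈ {SC,TSO,PSO}

SC:yes TSO:yes PSO:yes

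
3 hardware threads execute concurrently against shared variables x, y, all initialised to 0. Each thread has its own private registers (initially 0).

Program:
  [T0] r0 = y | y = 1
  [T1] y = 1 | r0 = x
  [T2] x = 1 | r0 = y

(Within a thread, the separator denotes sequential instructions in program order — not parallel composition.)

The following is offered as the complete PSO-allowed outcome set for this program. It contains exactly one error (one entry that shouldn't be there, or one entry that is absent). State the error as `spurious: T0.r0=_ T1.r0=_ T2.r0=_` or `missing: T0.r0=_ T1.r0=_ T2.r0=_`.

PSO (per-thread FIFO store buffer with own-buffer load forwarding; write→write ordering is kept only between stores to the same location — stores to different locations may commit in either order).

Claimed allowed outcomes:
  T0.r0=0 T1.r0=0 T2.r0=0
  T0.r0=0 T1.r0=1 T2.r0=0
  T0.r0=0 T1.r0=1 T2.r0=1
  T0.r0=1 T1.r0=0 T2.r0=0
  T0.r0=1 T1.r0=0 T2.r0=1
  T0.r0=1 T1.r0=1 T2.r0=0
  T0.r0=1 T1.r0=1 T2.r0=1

missing: T0.r0=0 T1.r0=0 T2.r0=1

outcome vector order: (T0.r0,T1.r0,T2.r0)
PSO (8): 0/0/0, 0/0/1, 0/1/0, 0/1/1, 1/0/0, 1/0/1, 1/1/0, 1/1/1
PSO∖claimed = {0/0/1}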